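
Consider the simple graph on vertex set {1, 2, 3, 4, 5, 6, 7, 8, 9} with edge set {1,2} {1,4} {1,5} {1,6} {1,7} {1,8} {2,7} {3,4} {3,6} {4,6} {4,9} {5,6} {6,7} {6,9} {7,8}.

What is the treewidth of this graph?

2

A width-2 tree decomposition is:
Bags: B1 = {1, 7, 8}  B2 = {1, 6, 7}  B3 = {1, 2, 7}  B4 = {1, 4, 6}  B5 = {4, 6, 9}  B6 = {1, 5, 6}  B7 = {3, 4, 6}
Tree: B1–B2, B1–B3, B2–B4, B4–B5, B4–B6, B5–B7
Each bag holds 3 vertices, so the decomposition has width 2, which upper-bounds the treewidth. For the lower bound, the 3 vertices {1, 7, 8} are pairwise adjacent, and any tree decomposition puts a clique entirely inside one bag — forcing width ≥ 2. Hence tw(G) = 2 exactly.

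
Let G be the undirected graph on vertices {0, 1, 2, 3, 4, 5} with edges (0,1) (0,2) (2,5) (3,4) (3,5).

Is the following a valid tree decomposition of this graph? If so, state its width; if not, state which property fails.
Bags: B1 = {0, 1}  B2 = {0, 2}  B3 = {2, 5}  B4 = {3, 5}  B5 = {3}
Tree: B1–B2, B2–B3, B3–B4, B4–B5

No — vertex 4 appears in no bag.

A tree decomposition must satisfy three properties: every vertex lies in some bag; for every edge, both endpoints lie together in some bag; and for every vertex, the bags containing it form a connected subtree. Here vertex 4 appears in no bag, so the decomposition is invalid.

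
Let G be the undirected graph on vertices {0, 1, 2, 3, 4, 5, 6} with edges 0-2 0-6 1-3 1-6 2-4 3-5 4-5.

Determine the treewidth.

2

A width-2 tree decomposition is:
Bags: B1 = {0, 2, 6}  B2 = {1, 2, 6}  B3 = {1, 2, 3}  B4 = {2, 3, 5}  B5 = {2, 4, 5}
Tree: B1–B2, B2–B3, B3–B4, B4–B5
Every bag has size at most 3, so the width is 3 − 1 = 2 and tw(G) ≤ 2. For the lower bound, G contains the cycle 2–0–6–1–3–5–4–2, so G is not a forest; only forests have treewidth ≤ 1, hence tw(G) ≥ 2. Hence tw(G) = 2 exactly.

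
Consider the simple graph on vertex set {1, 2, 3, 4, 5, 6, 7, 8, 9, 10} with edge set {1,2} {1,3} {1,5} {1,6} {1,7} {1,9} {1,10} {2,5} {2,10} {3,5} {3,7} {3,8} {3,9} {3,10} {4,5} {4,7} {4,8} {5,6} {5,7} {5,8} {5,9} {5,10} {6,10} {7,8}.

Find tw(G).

3

A width-3 tree decomposition is:
Bags: B1 = {1, 2, 5, 10}  B2 = {1, 3, 5, 10}  B3 = {1, 5, 6, 10}  B4 = {1, 3, 5, 7}  B5 = {1, 3, 5, 9}  B6 = {3, 5, 7, 8}  B7 = {4, 5, 7, 8}
Tree: B1–B2, B2–B3, B2–B4, B2–B5, B4–B6, B6–B7
The largest bag has 4 vertices, giving width 3; this decomposition certifies tw(G) ≤ 3. Conversely, {3, 5, 7, 8} is a clique of size 4, and the vertices of any clique must share a bag in every tree decomposition; so some bag has ≥ 4 vertices and tw(G) ≥ 3. Hence tw(G) = 3 exactly.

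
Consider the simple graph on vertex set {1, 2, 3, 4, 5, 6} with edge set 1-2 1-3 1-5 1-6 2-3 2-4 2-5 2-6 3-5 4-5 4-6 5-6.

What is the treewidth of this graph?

3

A width-3 tree decomposition is:
Bags: B1 = {1, 2, 5, 6}  B2 = {2, 4, 5, 6}  B3 = {1, 2, 3, 5}
Tree: B1–B2, B1–B3
Each bag holds 4 vertices, so the decomposition has width 3, which upper-bounds the treewidth. For the lower bound, the 4 vertices {1, 2, 3, 5} are pairwise adjacent, and any tree decomposition puts a clique entirely inside one bag — forcing width ≥ 3. Combining the bounds, tw(G) = 3.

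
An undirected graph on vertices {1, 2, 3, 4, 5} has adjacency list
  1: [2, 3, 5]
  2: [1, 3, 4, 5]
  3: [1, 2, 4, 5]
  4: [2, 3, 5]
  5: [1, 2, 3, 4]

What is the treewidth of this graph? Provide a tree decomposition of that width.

Every bag has size at most 4, so the width is 4 − 1 = 3 and tw(G) ≤ 3. On the other hand G contains the 4-clique {1, 2, 3, 5}. A clique must lie in a single bag of any decomposition, so no decomposition can have width below 3. The upper and lower bounds meet at 3, so that is the treewidth.

Treewidth 3.
One optimal decomposition is:
Bags: B1 = {1, 2, 3, 5}  B2 = {2, 3, 4, 5}
Tree: B1–B2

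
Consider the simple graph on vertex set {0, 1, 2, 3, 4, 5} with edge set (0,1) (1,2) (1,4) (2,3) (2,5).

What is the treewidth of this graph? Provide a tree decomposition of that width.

Treewidth 1.
Bags: B1 = {1, 4}  B2 = {0, 1}  B3 = {1, 2}  B4 = {2, 5}  B5 = {2, 3}
Tree: B1–B2, B1–B3, B3–B4, B4–B5

Every bag has size at most 2, so the width is 2 − 1 = 1 and tw(G) ≤ 1. G has an edge, so its treewidth is at least 1. Hence tw(G) = 1 exactly.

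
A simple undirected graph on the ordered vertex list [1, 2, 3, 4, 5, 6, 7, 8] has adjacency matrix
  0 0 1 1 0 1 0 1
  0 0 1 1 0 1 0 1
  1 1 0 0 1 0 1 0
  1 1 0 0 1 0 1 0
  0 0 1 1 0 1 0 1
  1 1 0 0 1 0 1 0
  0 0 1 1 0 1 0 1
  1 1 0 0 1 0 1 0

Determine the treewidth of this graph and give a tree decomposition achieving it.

Each bag holds 5 vertices, so the decomposition has width 4, which upper-bounds the treewidth. For the lower bound: the 5 vertex sets {1,8}, {2,4}, {6,7}, {3}, {5} are disjoint, each induces a connected subgraph, and every pair is joined by at least one edge of G. Contracting each set to a single vertex therefore yields K_{5} as a minor, and since treewidth is minor-monotone, tw(G) ≥ tw(K_{5}) = 4. Therefore the treewidth is 4.

Treewidth 4.
Bags: B1 = {1, 3, 4, 6, 8}  B2 = {2, 3, 4, 6, 8}  B3 = {3, 4, 6, 7, 8}  B4 = {3, 4, 5, 6, 8}
Tree: B1–B2, B2–B3, B3–B4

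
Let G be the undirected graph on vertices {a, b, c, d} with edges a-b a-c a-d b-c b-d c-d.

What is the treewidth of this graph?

A width-3 tree decomposition is:
Bags: B1 = {a, b, c, d}
Tree: (single bag)
A single bag containing all 4 vertices is trivially a valid decomposition of width 3. On the other hand G contains the 4-clique {a, b, c, d}. A clique must lie in a single bag of any decomposition, so no decomposition can have width below 3. The upper and lower bounds meet at 3, so that is the treewidth.

3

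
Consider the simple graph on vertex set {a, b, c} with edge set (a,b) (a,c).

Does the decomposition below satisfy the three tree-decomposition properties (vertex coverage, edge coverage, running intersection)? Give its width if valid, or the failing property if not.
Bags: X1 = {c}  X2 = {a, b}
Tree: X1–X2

No — edge (a,c) lies in no bag.

A tree decomposition must satisfy three properties: every vertex lies in some bag; for every edge, both endpoints lie together in some bag; and for every vertex, the bags containing it form a connected subtree. Here edge (a,c) lies in no bag, so the decomposition is invalid.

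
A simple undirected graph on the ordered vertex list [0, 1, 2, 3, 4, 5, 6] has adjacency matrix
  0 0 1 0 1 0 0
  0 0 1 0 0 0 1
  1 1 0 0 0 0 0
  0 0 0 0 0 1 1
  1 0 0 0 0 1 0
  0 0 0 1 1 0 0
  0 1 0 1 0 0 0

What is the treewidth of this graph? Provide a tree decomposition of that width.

Treewidth 2.
Bags: B1 = {0, 4, 5}  B2 = {0, 2, 5}  B3 = {1, 2, 5}  B4 = {1, 5, 6}  B5 = {3, 5, 6}
Tree: B1–B2, B2–B3, B3–B4, B4–B5

Each bag holds 3 vertices, so the decomposition has width 2, which upper-bounds the treewidth. Since 5–4–0–2–1–6–3–5 is a cycle in G, G is not acyclic. Forests are exactly the graphs of treewidth ≤ 1, so tw(G) ≥ 2. Combining the bounds, tw(G) = 2.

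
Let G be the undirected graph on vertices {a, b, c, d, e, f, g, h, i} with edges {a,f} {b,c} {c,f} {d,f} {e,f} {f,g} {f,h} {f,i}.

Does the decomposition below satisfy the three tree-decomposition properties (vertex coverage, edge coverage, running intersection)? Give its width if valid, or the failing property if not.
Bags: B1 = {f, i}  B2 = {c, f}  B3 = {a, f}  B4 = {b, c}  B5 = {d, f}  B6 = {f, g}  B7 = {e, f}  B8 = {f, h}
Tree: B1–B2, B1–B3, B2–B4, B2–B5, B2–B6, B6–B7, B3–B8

Vertex coverage: the bags together contain {a, b, c, d, e, f, g, h, i}, the full vertex set. Edge coverage: each edge of G has both endpoints in at least one bag. Running intersection: for every vertex, the bags containing it form a connected subtree. All three properties hold, so this is a valid tree decomposition of width max|bag| − 1 = 1, and hence tw(G) ≤ 1.

Yes; width 1.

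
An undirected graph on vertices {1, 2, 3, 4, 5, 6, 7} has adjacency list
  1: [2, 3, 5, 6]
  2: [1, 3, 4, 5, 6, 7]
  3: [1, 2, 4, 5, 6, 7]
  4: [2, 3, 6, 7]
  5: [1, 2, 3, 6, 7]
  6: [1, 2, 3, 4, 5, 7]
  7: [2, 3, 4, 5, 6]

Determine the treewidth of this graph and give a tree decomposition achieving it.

Each bag holds 5 vertices, so the decomposition has width 4, which upper-bounds the treewidth. For the lower bound, the 5 vertices {2, 3, 4, 6, 7} are pairwise adjacent, and any tree decomposition puts a clique entirely inside one bag — forcing width ≥ 4. Therefore the treewidth is 4.

Treewidth 4.
One optimal decomposition is:
Bags: B1 = {1, 2, 3, 5, 6}  B2 = {2, 3, 5, 6, 7}  B3 = {2, 3, 4, 6, 7}
Tree: B1–B2, B2–B3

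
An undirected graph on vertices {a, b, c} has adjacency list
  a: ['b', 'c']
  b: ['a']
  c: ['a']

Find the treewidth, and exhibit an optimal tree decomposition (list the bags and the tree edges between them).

Treewidth 1.
One such decomposition:
Bags: B1 = {a, b}  B2 = {a, c}
Tree: B1–B2

The largest bag has 2 vertices, giving width 1; this decomposition certifies tw(G) ≤ 1. Since G has at least one edge (e.g. b–a), it is not an edgeless graph, so tw(G) ≥ 1. Hence tw(G) = 1 exactly.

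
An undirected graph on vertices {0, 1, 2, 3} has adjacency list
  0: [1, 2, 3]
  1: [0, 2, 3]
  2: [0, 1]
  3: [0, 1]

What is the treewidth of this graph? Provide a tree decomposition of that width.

Treewidth 2.
One such decomposition:
Bags: B1 = {0, 1, 3}  B2 = {0, 1, 2}
Tree: B1–B2

Each bag holds 3 vertices, so the decomposition has width 2, which upper-bounds the treewidth. For the lower bound, the 3 vertices {0, 1, 2} are pairwise adjacent, and any tree decomposition puts a clique entirely inside one bag — forcing width ≥ 2. Therefore the treewidth is 2.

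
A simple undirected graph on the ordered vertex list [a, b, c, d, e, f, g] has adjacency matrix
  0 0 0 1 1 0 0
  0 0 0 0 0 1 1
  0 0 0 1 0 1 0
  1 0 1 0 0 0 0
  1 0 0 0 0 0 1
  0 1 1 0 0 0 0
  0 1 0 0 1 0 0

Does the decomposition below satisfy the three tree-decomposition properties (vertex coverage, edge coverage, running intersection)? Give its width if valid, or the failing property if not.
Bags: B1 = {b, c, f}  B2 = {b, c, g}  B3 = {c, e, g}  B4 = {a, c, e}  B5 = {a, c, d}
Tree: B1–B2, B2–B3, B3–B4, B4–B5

Yes; width 2.

Checking the three conditions: (i) the bags cover all of {a, b, c, d, e, f, g}; (ii) for each edge, some bag contains both endpoints; (iii) the bags containing any fixed vertex form a subtree. All hold, so the decomposition is valid with width 3 − 1 = 2.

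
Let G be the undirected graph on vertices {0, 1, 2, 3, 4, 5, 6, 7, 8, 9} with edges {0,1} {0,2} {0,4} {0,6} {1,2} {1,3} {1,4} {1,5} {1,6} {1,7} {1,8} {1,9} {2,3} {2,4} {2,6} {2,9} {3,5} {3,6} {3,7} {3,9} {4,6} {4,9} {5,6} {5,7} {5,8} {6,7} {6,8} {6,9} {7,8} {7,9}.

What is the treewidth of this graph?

A width-4 tree decomposition is:
Bags: B1 = {1, 2, 3, 6, 9}  B2 = {1, 2, 4, 6, 9}  B3 = {1, 3, 6, 7, 9}  B4 = {0, 1, 2, 4, 6}  B5 = {1, 3, 5, 6, 7}  B6 = {1, 5, 6, 7, 8}
Tree: B1–B2, B1–B3, B2–B4, B3–B5, B5–B6
Each bag holds 5 vertices, so the decomposition has width 4, which upper-bounds the treewidth. For the lower bound, the 5 vertices {1, 5, 6, 7, 8} are pairwise adjacent, and any tree decomposition puts a clique entirely inside one bag — forcing width ≥ 4. The upper and lower bounds meet at 4, so that is the treewidth.

4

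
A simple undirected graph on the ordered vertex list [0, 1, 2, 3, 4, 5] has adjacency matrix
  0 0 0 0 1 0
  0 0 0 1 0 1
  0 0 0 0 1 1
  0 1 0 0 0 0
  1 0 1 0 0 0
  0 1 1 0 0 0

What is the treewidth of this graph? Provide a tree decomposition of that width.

Treewidth 1.
Bags: B1 = {1, 3}  B2 = {1, 5}  B3 = {2, 5}  B4 = {2, 4}  B5 = {0, 4}
Tree: B1–B2, B2–B3, B3–B4, B4–B5

Each bag holds 2 vertices, so the decomposition has width 1, which upper-bounds the treewidth. Since G has at least one edge (e.g. 3–1), it is not an edgeless graph, so tw(G) ≥ 1. Combining the bounds, tw(G) = 1.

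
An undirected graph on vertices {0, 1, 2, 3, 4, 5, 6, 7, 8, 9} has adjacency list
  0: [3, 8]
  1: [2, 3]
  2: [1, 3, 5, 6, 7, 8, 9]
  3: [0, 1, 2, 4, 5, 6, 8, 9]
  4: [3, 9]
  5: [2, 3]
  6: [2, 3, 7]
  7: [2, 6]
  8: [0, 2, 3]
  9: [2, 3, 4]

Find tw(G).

2

A width-2 tree decomposition is:
Bags: B1 = {2, 3, 8}  B2 = {2, 3, 6}  B3 = {1, 2, 3}  B4 = {2, 6, 7}  B5 = {2, 3, 5}  B6 = {0, 3, 8}  B7 = {2, 3, 9}  B8 = {3, 4, 9}
Tree: B1–B2, B2–B3, B2–B4, B1–B5, B1–B6, B3–B7, B7–B8
The largest bag has 3 vertices, giving width 2; this decomposition certifies tw(G) ≤ 2. On the other hand G contains the 3-clique {0, 3, 8}. A clique must lie in a single bag of any decomposition, so no decomposition can have width below 2. The upper and lower bounds meet at 2, so that is the treewidth.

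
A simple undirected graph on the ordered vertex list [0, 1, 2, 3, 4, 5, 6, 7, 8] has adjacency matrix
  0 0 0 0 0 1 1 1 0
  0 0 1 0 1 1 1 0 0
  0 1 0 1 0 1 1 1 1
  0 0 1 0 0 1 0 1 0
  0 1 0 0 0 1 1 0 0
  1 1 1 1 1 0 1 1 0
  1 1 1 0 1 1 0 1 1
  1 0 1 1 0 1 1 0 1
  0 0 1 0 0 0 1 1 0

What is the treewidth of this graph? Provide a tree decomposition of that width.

Every bag has size at most 4, so the width is 4 − 1 = 3 and tw(G) ≤ 3. Conversely, {2, 6, 7, 8} is a clique of size 4, and the vertices of any clique must share a bag in every tree decomposition; so some bag has ≥ 4 vertices and tw(G) ≥ 3. Hence tw(G) = 3 exactly.

Treewidth 3.
Bags: B1 = {1, 2, 5, 6}  B2 = {2, 5, 6, 7}  B3 = {2, 6, 7, 8}  B4 = {0, 5, 6, 7}  B5 = {1, 4, 5, 6}  B6 = {2, 3, 5, 7}
Tree: B1–B2, B2–B3, B2–B4, B1–B5, B2–B6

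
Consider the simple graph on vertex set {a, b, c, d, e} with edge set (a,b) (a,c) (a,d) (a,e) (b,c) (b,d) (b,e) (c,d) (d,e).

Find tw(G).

A width-3 tree decomposition is:
Bags: B1 = {a, b, c, d}  B2 = {a, b, d, e}
Tree: B1–B2
The largest bag has 4 vertices, giving width 3; this decomposition certifies tw(G) ≤ 3. On the other hand G contains the 4-clique {a, b, d, e}. A clique must lie in a single bag of any decomposition, so no decomposition can have width below 3. Combining the bounds, tw(G) = 3.

3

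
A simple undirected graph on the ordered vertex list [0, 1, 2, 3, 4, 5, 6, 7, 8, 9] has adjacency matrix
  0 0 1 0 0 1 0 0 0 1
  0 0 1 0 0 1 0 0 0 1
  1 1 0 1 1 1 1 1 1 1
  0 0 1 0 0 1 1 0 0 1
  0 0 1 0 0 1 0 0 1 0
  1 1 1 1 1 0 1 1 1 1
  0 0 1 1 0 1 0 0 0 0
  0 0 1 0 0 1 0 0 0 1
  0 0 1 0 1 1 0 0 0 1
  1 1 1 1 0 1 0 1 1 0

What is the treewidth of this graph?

A width-3 tree decomposition is:
Bags: B1 = {2, 3, 5, 9}  B2 = {1, 2, 5, 9}  B3 = {2, 5, 7, 9}  B4 = {2, 5, 8, 9}  B5 = {2, 3, 5, 6}  B6 = {0, 2, 5, 9}  B7 = {2, 4, 5, 8}
Tree: B1–B2, B1–B3, B3–B4, B1–B5, B3–B6, B4–B7
The largest bag has 4 vertices, giving width 3; this decomposition certifies tw(G) ≤ 3. Conversely, {0, 2, 5, 9} is a clique of size 4, and the vertices of any clique must share a bag in every tree decomposition; so some bag has ≥ 4 vertices and tw(G) ≥ 3. Combining the bounds, tw(G) = 3.

3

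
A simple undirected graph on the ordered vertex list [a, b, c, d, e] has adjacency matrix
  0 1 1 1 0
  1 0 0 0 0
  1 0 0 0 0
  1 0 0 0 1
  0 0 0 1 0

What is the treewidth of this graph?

A width-1 tree decomposition is:
Bags: B1 = {d, e}  B2 = {a, d}  B3 = {a, b}  B4 = {a, c}
Tree: B1–B2, B2–B3, B2–B4
Every bag has size at most 2, so the width is 2 − 1 = 1 and tw(G) ≤ 1. Since G has at least one edge (e.g. e–d), it is not an edgeless graph, so tw(G) ≥ 1. Hence tw(G) = 1 exactly.

1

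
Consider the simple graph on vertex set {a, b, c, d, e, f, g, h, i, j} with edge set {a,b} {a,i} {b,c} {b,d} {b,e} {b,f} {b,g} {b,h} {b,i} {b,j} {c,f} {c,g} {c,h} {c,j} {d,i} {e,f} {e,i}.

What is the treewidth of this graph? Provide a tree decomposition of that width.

Treewidth 2.
One optimal decomposition is:
Bags: B1 = {b, c, j}  B2 = {b, c, f}  B3 = {b, e, f}  B4 = {b, e, i}  B5 = {a, b, i}  B6 = {b, d, i}  B7 = {b, c, h}  B8 = {b, c, g}
Tree: B1–B2, B2–B3, B3–B4, B4–B5, B4–B6, B1–B7, B1–B8

The largest bag has 3 vertices, giving width 2; this decomposition certifies tw(G) ≤ 2. For the lower bound, the 3 vertices {b, d, i} are pairwise adjacent, and any tree decomposition puts a clique entirely inside one bag — forcing width ≥ 2. The upper and lower bounds meet at 2, so that is the treewidth.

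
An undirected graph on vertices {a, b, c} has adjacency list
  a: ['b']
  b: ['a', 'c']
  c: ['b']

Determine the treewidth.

1

A width-1 tree decomposition is:
Bags: B1 = {a, b}  B2 = {b, c}
Tree: B1–B2
Every bag has size at most 2, so the width is 2 − 1 = 1 and tw(G) ≤ 1. Since G has at least one edge (e.g. a–b), it is not an edgeless graph, so tw(G) ≥ 1. Hence tw(G) = 1 exactly.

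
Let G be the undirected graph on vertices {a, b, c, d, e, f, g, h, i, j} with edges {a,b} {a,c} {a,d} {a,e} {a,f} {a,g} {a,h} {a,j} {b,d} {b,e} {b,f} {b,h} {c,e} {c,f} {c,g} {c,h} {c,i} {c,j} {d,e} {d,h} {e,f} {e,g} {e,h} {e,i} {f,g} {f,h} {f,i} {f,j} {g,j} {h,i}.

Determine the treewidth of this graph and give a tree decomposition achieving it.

Treewidth 4.
One such decomposition:
Bags: B1 = {a, b, e, f, h}  B2 = {a, c, e, f, h}  B3 = {a, b, d, e, h}  B4 = {a, c, e, f, g}  B5 = {c, e, f, h, i}  B6 = {a, c, f, g, j}
Tree: B1–B2, B1–B3, B2–B4, B2–B5, B4–B6

Each bag holds 5 vertices, so the decomposition has width 4, which upper-bounds the treewidth. For the lower bound, the 5 vertices {a, b, d, e, h} are pairwise adjacent, and any tree decomposition puts a clique entirely inside one bag — forcing width ≥ 4. Hence tw(G) = 4 exactly.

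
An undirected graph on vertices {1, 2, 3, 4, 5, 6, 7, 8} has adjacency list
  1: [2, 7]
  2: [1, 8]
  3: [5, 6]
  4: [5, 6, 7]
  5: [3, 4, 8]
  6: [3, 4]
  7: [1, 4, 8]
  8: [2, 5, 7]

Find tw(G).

A width-2 tree decomposition is:
Bags: B1 = {1, 2, 8}  B2 = {1, 7, 8}  B3 = {5, 7, 8}  B4 = {4, 5, 7}  B5 = {3, 4, 5}  B6 = {3, 4, 6}
Tree: B1–B2, B2–B3, B3–B4, B4–B5, B5–B6
Each bag holds 3 vertices, so the decomposition has width 2, which upper-bounds the treewidth. Since 2–1–7–8–2 is a cycle in G, G is not acyclic. Forests are exactly the graphs of treewidth ≤ 1, so tw(G) ≥ 2. The upper and lower bounds meet at 2, so that is the treewidth.

2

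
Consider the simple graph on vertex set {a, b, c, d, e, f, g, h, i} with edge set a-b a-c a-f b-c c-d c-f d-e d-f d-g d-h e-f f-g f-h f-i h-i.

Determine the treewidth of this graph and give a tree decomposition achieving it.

Treewidth 2.
Bags: B1 = {c, d, f}  B2 = {a, c, f}  B3 = {d, f, h}  B4 = {a, b, c}  B5 = {d, e, f}  B6 = {f, h, i}  B7 = {d, f, g}
Tree: B1–B2, B1–B3, B2–B4, B3–B5, B3–B6, B1–B7

Each bag holds 3 vertices, so the decomposition has width 2, which upper-bounds the treewidth. For the lower bound, the 3 vertices {d, f, g} are pairwise adjacent, and any tree decomposition puts a clique entirely inside one bag — forcing width ≥ 2. Combining the bounds, tw(G) = 2.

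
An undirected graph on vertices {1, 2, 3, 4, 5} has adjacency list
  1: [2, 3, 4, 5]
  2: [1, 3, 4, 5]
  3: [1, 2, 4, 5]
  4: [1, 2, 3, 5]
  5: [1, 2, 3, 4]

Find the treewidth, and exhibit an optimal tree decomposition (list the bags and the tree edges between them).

Treewidth 4.
One optimal decomposition is:
Bags: B1 = {1, 2, 3, 4, 5}
Tree: (single bag)

With just one bag of size 5, the width is 5 − 1 = 4, so tw(G) ≤ 4. On the other hand G contains the 5-clique {1, 2, 3, 4, 5}. A clique must lie in a single bag of any decomposition, so no decomposition can have width below 4. The upper and lower bounds meet at 4, so that is the treewidth.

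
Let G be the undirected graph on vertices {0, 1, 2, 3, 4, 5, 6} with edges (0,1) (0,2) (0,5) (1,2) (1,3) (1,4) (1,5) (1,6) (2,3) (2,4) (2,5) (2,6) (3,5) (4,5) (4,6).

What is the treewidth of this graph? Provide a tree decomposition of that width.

The largest bag has 4 vertices, giving width 3; this decomposition certifies tw(G) ≤ 3. Conversely, {0, 1, 2, 5} is a clique of size 4, and the vertices of any clique must share a bag in every tree decomposition; so some bag has ≥ 4 vertices and tw(G) ≥ 3. Combining the bounds, tw(G) = 3.

Treewidth 3.
Bags: B1 = {1, 2, 4, 5}  B2 = {1, 2, 4, 6}  B3 = {0, 1, 2, 5}  B4 = {1, 2, 3, 5}
Tree: B1–B2, B1–B3, B1–B4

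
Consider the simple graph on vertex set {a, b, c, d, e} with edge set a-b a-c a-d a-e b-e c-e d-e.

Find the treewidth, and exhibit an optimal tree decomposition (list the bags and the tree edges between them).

Treewidth 2.
One such decomposition:
Bags: B1 = {a, d, e}  B2 = {a, b, e}  B3 = {a, c, e}
Tree: B1–B2, B2–B3

The largest bag has 3 vertices, giving width 2; this decomposition certifies tw(G) ≤ 2. Conversely, {a, d, e} is a clique of size 3, and the vertices of any clique must share a bag in every tree decomposition; so some bag has ≥ 3 vertices and tw(G) ≥ 2. Combining the bounds, tw(G) = 2.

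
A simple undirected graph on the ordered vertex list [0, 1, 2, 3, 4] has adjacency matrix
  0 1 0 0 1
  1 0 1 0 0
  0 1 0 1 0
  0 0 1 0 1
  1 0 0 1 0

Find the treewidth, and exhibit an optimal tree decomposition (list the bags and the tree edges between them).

Each bag holds 3 vertices, so the decomposition has width 2, which upper-bounds the treewidth. For the lower bound, G contains the cycle 4–0–1–2–3–4, so G is not a forest; only forests have treewidth ≤ 1, hence tw(G) ≥ 2. Combining the bounds, tw(G) = 2.

Treewidth 2.
One optimal decomposition is:
Bags: B1 = {0, 1, 4}  B2 = {1, 2, 4}  B3 = {2, 3, 4}
Tree: B1–B2, B2–B3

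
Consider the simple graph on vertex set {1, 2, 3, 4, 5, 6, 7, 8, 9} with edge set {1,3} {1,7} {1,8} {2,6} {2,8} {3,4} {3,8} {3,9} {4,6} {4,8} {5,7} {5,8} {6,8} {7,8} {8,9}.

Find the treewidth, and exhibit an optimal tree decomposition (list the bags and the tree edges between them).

The largest bag has 3 vertices, giving width 2; this decomposition certifies tw(G) ≤ 2. On the other hand G contains the 3-clique {2, 6, 8}. A clique must lie in a single bag of any decomposition, so no decomposition can have width below 2. Combining the bounds, tw(G) = 2.

Treewidth 2.
Bags: B1 = {4, 6, 8}  B2 = {3, 4, 8}  B3 = {1, 3, 8}  B4 = {1, 7, 8}  B5 = {3, 8, 9}  B6 = {2, 6, 8}  B7 = {5, 7, 8}
Tree: B1–B2, B2–B3, B3–B4, B2–B5, B1–B6, B4–B7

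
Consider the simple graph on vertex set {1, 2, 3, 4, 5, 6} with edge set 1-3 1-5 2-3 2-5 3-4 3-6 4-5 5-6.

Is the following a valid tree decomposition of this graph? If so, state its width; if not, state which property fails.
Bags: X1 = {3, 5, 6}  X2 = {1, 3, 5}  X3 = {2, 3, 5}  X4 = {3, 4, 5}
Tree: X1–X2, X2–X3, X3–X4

Checking the three conditions: (i) the bags cover all of {1, 2, 3, 4, 5, 6}; (ii) for each edge, some bag contains both endpoints; (iii) the bags containing any fixed vertex form a subtree. All hold, so the decomposition is valid with width 3 − 1 = 2.

Yes; width 2.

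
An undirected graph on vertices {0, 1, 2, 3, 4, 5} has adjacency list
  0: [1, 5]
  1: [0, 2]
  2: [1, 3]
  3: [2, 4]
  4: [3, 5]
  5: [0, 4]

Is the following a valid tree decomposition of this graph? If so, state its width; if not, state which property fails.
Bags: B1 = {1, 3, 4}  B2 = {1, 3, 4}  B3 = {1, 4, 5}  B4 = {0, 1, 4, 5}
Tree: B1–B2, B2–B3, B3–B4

No — vertex 2 appears in no bag.

A tree decomposition must satisfy three properties: every vertex lies in some bag; for every edge, both endpoints lie together in some bag; and for every vertex, the bags containing it form a connected subtree. Here vertex 2 appears in no bag, so the decomposition is invalid.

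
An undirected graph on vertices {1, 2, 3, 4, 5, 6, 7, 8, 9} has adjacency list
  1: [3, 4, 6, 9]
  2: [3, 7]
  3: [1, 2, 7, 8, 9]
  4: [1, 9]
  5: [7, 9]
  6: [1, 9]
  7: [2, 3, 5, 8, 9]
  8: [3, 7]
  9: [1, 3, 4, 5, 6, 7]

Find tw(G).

A width-2 tree decomposition is:
Bags: B1 = {1, 3, 9}  B2 = {3, 7, 9}  B3 = {5, 7, 9}  B4 = {1, 6, 9}  B5 = {3, 7, 8}  B6 = {1, 4, 9}  B7 = {2, 3, 7}
Tree: B1–B2, B2–B3, B1–B4, B2–B5, B1–B6, B2–B7
Each bag holds 3 vertices, so the decomposition has width 2, which upper-bounds the treewidth. On the other hand G contains the 3-clique {3, 7, 8}. A clique must lie in a single bag of any decomposition, so no decomposition can have width below 2. Hence tw(G) = 2 exactly.

2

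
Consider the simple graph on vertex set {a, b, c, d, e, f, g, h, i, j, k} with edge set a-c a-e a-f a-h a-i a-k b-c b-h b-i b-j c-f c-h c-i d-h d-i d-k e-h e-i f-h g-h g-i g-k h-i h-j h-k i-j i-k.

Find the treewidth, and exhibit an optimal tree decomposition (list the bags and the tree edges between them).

Every bag has size at most 4, so the width is 4 − 1 = 3 and tw(G) ≤ 3. On the other hand G contains the 4-clique {a, c, f, h}. A clique must lie in a single bag of any decomposition, so no decomposition can have width below 3. The upper and lower bounds meet at 3, so that is the treewidth.

Treewidth 3.
One such decomposition:
Bags: B1 = {a, h, i, k}  B2 = {a, e, h, i}  B3 = {d, h, i, k}  B4 = {a, c, h, i}  B5 = {b, c, h, i}  B6 = {a, c, f, h}  B7 = {g, h, i, k}  B8 = {b, h, i, j}
Tree: B1–B2, B1–B3, B2–B4, B4–B5, B4–B6, B3–B7, B5–B8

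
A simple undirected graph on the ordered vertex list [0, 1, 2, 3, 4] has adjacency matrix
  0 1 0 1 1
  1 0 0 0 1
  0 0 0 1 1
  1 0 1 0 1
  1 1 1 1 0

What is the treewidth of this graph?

A width-2 tree decomposition is:
Bags: B1 = {0, 3, 4}  B2 = {2, 3, 4}  B3 = {0, 1, 4}
Tree: B1–B2, B1–B3
Every bag has size at most 3, so the width is 3 − 1 = 2 and tw(G) ≤ 2. On the other hand G contains the 3-clique {0, 1, 4}. A clique must lie in a single bag of any decomposition, so no decomposition can have width below 2. Hence tw(G) = 2 exactly.

2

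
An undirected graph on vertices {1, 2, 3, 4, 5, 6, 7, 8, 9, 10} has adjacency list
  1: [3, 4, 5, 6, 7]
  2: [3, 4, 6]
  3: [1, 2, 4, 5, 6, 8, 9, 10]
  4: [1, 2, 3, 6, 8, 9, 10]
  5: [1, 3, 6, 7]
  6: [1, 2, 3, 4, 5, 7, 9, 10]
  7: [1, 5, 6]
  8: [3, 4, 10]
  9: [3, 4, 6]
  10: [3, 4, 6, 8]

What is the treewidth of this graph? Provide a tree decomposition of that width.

Treewidth 3.
One such decomposition:
Bags: B1 = {1, 3, 4, 6}  B2 = {2, 3, 4, 6}  B3 = {3, 4, 6, 10}  B4 = {1, 3, 5, 6}  B5 = {3, 4, 6, 9}  B6 = {1, 5, 6, 7}  B7 = {3, 4, 8, 10}
Tree: B1–B2, B1–B3, B1–B4, B1–B5, B4–B6, B3–B7

The largest bag has 4 vertices, giving width 3; this decomposition certifies tw(G) ≤ 3. On the other hand G contains the 4-clique {3, 4, 8, 10}. A clique must lie in a single bag of any decomposition, so no decomposition can have width below 3. The upper and lower bounds meet at 3, so that is the treewidth.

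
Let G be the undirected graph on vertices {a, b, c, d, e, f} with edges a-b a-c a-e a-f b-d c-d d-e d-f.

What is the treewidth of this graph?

2

A width-2 tree decomposition is:
Bags: B1 = {a, c, d}  B2 = {a, d, f}  B3 = {a, b, d}  B4 = {a, d, e}
Tree: B1–B2, B2–B3, B3–B4
Each bag holds 3 vertices, so the decomposition has width 2, which upper-bounds the treewidth. For the lower bound, G contains the cycle d–c–a–f–d, so G is not a forest; only forests have treewidth ≤ 1, hence tw(G) ≥ 2. Hence tw(G) = 2 exactly.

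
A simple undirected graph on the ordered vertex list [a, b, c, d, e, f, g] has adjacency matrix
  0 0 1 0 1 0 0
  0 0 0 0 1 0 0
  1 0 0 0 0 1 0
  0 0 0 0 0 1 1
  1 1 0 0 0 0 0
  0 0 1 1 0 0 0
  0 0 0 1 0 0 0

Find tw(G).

A width-1 tree decomposition is:
Bags: B1 = {b, e}  B2 = {a, e}  B3 = {a, c}  B4 = {c, f}  B5 = {d, f}  B6 = {d, g}
Tree: B1–B2, B2–B3, B3–B4, B4–B5, B5–B6
The largest bag has 2 vertices, giving width 1; this decomposition certifies tw(G) ≤ 1. Since G has at least one edge (e.g. b–e), it is not an edgeless graph, so tw(G) ≥ 1. Therefore the treewidth is 1.

1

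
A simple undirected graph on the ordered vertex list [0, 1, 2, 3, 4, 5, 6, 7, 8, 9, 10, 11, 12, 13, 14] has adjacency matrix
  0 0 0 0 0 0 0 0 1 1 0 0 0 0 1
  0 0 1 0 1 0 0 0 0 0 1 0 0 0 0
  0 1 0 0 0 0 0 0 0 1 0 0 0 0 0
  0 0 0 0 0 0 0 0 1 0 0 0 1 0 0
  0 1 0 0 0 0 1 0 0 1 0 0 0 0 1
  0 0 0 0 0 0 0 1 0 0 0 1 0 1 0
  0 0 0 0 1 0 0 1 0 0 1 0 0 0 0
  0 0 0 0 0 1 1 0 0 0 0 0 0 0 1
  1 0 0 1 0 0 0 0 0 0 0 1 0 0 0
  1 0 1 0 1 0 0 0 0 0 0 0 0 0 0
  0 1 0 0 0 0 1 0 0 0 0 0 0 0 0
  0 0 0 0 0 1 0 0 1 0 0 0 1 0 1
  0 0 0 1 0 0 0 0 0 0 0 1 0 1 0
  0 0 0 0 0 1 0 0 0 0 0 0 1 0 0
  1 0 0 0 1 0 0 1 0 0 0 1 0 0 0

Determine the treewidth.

A width-3 tree decomposition is:
Bags: B1 = {1, 2, 6, 10}  B2 = {1, 2, 4, 6}  B3 = {2, 4, 6, 9}  B4 = {4, 6, 7, 9}  B5 = {4, 7, 9, 14}  B6 = {0, 7, 9, 14}  B7 = {0, 5, 7, 14}  B8 = {0, 5, 11, 14}  B9 = {0, 5, 8, 11}  B10 = {5, 8, 11, 13}  B11 = {8, 11, 12, 13}  B12 = {3, 8, 12, 13}
Tree: B1–B2, B2–B3, B3–B4, B4–B5, B5–B6, B6–B7, B7–B8, B8–B9, B9–B10, B10–B11, B11–B12
The largest bag has 4 vertices, giving width 3; this decomposition certifies tw(G) ≤ 3. For the lower bound: the 4 vertex sets {1,2,10}, {6}, {4}, {0,7,9,14} are disjoint, each induces a connected subgraph, and every pair is joined by at least one edge of G. Contracting each set to a single vertex therefore yields K_{4} as a minor, and since treewidth is minor-monotone, tw(G) ≥ tw(K_{4}) = 3. The upper and lower bounds meet at 3, so that is the treewidth.

3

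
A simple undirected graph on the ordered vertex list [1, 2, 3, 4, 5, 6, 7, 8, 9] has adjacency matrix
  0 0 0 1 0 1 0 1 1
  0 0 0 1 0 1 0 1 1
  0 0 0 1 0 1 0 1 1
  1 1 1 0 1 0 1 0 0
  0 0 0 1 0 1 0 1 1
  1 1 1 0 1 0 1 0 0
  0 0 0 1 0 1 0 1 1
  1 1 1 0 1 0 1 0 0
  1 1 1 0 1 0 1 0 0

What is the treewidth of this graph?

A width-4 tree decomposition is:
Bags: B1 = {4, 5, 6, 8, 9}  B2 = {3, 4, 6, 8, 9}  B3 = {1, 4, 6, 8, 9}  B4 = {4, 6, 7, 8, 9}  B5 = {2, 4, 6, 8, 9}
Tree: B1–B2, B2–B3, B3–B4, B4–B5
Each bag holds 5 vertices, so the decomposition has width 4, which upper-bounds the treewidth. For the lower bound: the 5 vertex sets {5,6}, {3,9}, {1,4}, {8}, {7} are disjoint, each induces a connected subgraph, and every pair is joined by at least one edge of G. Contracting each set to a single vertex therefore yields K_{5} as a minor, and since treewidth is minor-monotone, tw(G) ≥ tw(K_{5}) = 4. Combining the bounds, tw(G) = 4.

4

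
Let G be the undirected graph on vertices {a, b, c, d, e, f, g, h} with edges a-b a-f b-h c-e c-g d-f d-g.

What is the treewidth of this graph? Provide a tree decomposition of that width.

Treewidth 1.
Bags: B1 = {b, h}  B2 = {a, b}  B3 = {a, f}  B4 = {d, f}  B5 = {d, g}  B6 = {c, g}  B7 = {c, e}
Tree: B1–B2, B2–B3, B3–B4, B4–B5, B5–B6, B6–B7

Each bag holds 2 vertices, so the decomposition has width 1, which upper-bounds the treewidth. G has an edge, so its treewidth is at least 1. Therefore the treewidth is 1.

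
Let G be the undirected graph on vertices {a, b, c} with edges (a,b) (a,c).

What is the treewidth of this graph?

A width-1 tree decomposition is:
Bags: B1 = {a, c}  B2 = {a, b}
Tree: B1–B2
Each bag holds 2 vertices, so the decomposition has width 1, which upper-bounds the treewidth. Since G has at least one edge (e.g. a–c), it is not an edgeless graph, so tw(G) ≥ 1. Hence tw(G) = 1 exactly.

1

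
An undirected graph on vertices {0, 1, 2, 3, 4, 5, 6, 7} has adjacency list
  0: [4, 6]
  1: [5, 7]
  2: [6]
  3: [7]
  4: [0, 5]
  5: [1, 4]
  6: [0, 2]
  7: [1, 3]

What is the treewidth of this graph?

A width-1 tree decomposition is:
Bags: B1 = {3, 7}  B2 = {1, 7}  B3 = {1, 5}  B4 = {4, 5}  B5 = {0, 4}  B6 = {0, 6}  B7 = {2, 6}
Tree: B1–B2, B2–B3, B3–B4, B4–B5, B5–B6, B6–B7
The largest bag has 2 vertices, giving width 1; this decomposition certifies tw(G) ≤ 1. Any graph with an edge has treewidth ≥ 1, and G has the edge 3–7. Hence tw(G) = 1 exactly.

1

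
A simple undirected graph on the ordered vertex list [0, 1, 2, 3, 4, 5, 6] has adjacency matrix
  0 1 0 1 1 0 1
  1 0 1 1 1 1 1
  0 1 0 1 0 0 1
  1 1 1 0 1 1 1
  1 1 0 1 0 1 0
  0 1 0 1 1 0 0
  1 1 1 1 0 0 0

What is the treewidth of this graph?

A width-3 tree decomposition is:
Bags: B1 = {0, 1, 3, 6}  B2 = {0, 1, 3, 4}  B3 = {1, 2, 3, 6}  B4 = {1, 3, 4, 5}
Tree: B1–B2, B1–B3, B2–B4
Each bag holds 4 vertices, so the decomposition has width 3, which upper-bounds the treewidth. Conversely, {0, 1, 3, 4} is a clique of size 4, and the vertices of any clique must share a bag in every tree decomposition; so some bag has ≥ 4 vertices and tw(G) ≥ 3. Hence tw(G) = 3 exactly.

3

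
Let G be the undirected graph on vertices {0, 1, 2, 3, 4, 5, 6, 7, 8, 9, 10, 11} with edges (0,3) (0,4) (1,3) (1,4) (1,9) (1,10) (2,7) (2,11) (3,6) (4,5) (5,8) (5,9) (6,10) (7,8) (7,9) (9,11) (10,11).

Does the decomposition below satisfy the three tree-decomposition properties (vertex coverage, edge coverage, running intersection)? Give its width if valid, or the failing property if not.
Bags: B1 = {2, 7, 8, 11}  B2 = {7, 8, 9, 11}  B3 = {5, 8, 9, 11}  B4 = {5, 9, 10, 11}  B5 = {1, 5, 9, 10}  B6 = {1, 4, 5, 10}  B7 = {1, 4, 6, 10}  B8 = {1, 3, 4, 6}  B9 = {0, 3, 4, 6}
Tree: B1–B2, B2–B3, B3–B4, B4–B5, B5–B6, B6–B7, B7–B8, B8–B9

Yes; width 3.

Checking the three conditions: (i) the bags cover all of {0, 1, 2, 3, 4, 5, 6, 7, 8, 9, 10, 11}; (ii) for each edge, some bag contains both endpoints; (iii) the bags containing any fixed vertex form a subtree. All hold, so the decomposition is valid with width 4 − 1 = 3.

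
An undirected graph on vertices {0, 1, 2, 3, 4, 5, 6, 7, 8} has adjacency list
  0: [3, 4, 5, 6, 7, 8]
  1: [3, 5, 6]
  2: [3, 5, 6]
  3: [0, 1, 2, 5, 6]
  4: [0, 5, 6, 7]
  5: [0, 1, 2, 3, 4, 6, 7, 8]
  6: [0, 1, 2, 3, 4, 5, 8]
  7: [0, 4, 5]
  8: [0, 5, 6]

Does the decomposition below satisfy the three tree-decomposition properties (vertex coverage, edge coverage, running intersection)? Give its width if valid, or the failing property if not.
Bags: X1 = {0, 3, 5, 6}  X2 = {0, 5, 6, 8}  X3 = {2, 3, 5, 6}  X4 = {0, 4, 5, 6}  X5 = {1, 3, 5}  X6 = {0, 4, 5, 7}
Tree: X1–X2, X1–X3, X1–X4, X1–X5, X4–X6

No — edge (6,1) lies in no bag.

A tree decomposition must satisfy three properties: every vertex lies in some bag; for every edge, both endpoints lie together in some bag; and for every vertex, the bags containing it form a connected subtree. Here edge (6,1) lies in no bag, so the decomposition is invalid.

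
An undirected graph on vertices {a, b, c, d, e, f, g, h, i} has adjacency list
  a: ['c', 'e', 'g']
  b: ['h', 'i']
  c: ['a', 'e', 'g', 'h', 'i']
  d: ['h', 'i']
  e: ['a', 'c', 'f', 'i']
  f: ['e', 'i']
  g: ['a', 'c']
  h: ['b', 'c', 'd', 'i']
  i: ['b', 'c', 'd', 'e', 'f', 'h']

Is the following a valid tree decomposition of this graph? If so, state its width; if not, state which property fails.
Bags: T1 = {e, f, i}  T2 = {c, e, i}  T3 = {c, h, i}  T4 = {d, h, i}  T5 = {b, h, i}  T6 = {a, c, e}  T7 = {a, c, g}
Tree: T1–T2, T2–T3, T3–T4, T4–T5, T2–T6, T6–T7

Vertex coverage: the bags together contain {a, b, c, d, e, f, g, h, i}, the full vertex set. Edge coverage: each edge of G has both endpoints in at least one bag. Running intersection: for every vertex, the bags containing it form a connected subtree. All three properties hold, so this is a valid tree decomposition of width max|bag| − 1 = 2, and hence tw(G) ≤ 2.

Yes; width 2.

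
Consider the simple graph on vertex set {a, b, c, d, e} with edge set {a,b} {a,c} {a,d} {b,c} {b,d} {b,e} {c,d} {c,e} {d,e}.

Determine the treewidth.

A width-3 tree decomposition is:
Bags: B1 = {a, b, c, d}  B2 = {b, c, d, e}
Tree: B1–B2
Each bag holds 4 vertices, so the decomposition has width 3, which upper-bounds the treewidth. Conversely, {b, c, d, e} is a clique of size 4, and the vertices of any clique must share a bag in every tree decomposition; so some bag has ≥ 4 vertices and tw(G) ≥ 3. Therefore the treewidth is 3.

3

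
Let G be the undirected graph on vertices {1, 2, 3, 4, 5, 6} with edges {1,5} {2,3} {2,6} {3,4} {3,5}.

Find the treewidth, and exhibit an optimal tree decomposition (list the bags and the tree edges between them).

The largest bag has 2 vertices, giving width 1; this decomposition certifies tw(G) ≤ 1. Any graph with an edge has treewidth ≥ 1, and G has the edge 2–3. Therefore the treewidth is 1.

Treewidth 1.
One such decomposition:
Bags: B1 = {2, 3}  B2 = {3, 4}  B3 = {3, 5}  B4 = {1, 5}  B5 = {2, 6}
Tree: B1–B2, B2–B3, B3–B4, B1–B5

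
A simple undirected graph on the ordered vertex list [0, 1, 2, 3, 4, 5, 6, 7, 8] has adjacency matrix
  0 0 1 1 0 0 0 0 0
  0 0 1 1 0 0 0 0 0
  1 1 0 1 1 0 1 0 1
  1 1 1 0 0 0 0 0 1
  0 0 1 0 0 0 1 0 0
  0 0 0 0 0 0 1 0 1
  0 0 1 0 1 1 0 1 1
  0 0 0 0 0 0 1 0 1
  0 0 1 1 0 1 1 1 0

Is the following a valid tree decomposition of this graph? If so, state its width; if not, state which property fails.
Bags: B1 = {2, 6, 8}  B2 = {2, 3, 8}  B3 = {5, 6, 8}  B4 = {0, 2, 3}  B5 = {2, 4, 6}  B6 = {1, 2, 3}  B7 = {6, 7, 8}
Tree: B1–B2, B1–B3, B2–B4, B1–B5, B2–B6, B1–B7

Yes; width 2.

Checking the three conditions: (i) the bags cover all of {0, 1, 2, 3, 4, 5, 6, 7, 8}; (ii) for each edge, some bag contains both endpoints; (iii) the bags containing any fixed vertex form a subtree. All hold, so the decomposition is valid with width 3 − 1 = 2.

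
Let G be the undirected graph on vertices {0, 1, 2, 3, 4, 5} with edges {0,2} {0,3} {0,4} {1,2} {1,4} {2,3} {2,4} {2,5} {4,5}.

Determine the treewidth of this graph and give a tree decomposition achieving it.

Every bag has size at most 3, so the width is 3 − 1 = 2 and tw(G) ≤ 2. Conversely, {0, 2, 3} is a clique of size 3, and the vertices of any clique must share a bag in every tree decomposition; so some bag has ≥ 3 vertices and tw(G) ≥ 2. Hence tw(G) = 2 exactly.

Treewidth 2.
Bags: B1 = {2, 4, 5}  B2 = {0, 2, 4}  B3 = {1, 2, 4}  B4 = {0, 2, 3}
Tree: B1–B2, B1–B3, B2–B4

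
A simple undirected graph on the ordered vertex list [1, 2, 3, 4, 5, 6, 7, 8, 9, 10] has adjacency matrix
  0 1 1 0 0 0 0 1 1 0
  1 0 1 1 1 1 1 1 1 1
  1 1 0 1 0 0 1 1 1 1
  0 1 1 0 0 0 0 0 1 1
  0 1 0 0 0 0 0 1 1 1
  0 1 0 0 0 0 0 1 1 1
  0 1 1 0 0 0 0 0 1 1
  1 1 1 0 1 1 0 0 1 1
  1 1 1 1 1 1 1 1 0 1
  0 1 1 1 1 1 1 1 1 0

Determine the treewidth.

4

A width-4 tree decomposition is:
Bags: B1 = {2, 3, 8, 9, 10}  B2 = {2, 3, 4, 9, 10}  B3 = {2, 6, 8, 9, 10}  B4 = {1, 2, 3, 8, 9}  B5 = {2, 5, 8, 9, 10}  B6 = {2, 3, 7, 9, 10}
Tree: B1–B2, B1–B3, B1–B4, B1–B5, B1–B6
Each bag holds 5 vertices, so the decomposition has width 4, which upper-bounds the treewidth. On the other hand G contains the 5-clique {1, 2, 3, 8, 9}. A clique must lie in a single bag of any decomposition, so no decomposition can have width below 4. Hence tw(G) = 4 exactly.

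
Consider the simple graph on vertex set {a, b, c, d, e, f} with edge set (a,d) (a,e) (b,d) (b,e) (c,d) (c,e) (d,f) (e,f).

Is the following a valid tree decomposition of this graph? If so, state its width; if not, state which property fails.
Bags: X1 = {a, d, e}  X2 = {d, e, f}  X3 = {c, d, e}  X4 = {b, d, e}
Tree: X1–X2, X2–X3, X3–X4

Yes; width 2.

Vertex coverage: the bags together contain {a, b, c, d, e, f}, the full vertex set. Edge coverage: each edge of G has both endpoints in at least one bag. Running intersection: for every vertex, the bags containing it form a connected subtree. All three properties hold, so this is a valid tree decomposition of width max|bag| − 1 = 2, and hence tw(G) ≤ 2.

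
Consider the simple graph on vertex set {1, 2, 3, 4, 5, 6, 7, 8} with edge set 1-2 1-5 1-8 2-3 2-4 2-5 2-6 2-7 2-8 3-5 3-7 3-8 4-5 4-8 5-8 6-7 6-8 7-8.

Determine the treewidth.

3

A width-3 tree decomposition is:
Bags: B1 = {1, 2, 5, 8}  B2 = {2, 3, 5, 8}  B3 = {2, 4, 5, 8}  B4 = {2, 3, 7, 8}  B5 = {2, 6, 7, 8}
Tree: B1–B2, B1–B3, B2–B4, B4–B5
Every bag has size at most 4, so the width is 4 − 1 = 3 and tw(G) ≤ 3. On the other hand G contains the 4-clique {1, 2, 5, 8}. A clique must lie in a single bag of any decomposition, so no decomposition can have width below 3. Therefore the treewidth is 3.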